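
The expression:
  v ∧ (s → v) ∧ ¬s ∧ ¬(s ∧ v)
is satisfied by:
  {v: True, s: False}


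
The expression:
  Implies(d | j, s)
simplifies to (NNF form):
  s | (~d & ~j)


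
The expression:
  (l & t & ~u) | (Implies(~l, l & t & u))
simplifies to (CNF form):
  l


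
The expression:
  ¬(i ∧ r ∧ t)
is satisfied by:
  {t: False, i: False, r: False}
  {r: True, t: False, i: False}
  {i: True, t: False, r: False}
  {r: True, i: True, t: False}
  {t: True, r: False, i: False}
  {r: True, t: True, i: False}
  {i: True, t: True, r: False}


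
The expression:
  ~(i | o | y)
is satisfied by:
  {i: False, o: False, y: False}


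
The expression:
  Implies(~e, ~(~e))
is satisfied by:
  {e: True}


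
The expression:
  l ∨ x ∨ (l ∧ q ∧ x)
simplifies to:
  l ∨ x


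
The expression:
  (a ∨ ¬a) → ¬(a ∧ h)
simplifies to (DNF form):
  ¬a ∨ ¬h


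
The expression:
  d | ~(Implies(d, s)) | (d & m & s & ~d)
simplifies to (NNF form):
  d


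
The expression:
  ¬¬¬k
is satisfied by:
  {k: False}


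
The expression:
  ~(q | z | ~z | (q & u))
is never true.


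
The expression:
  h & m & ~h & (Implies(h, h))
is never true.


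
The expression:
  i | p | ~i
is always true.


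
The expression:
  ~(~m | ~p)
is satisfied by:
  {m: True, p: True}


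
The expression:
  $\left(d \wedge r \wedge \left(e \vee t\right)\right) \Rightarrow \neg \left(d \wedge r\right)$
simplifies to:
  $\left(\neg e \wedge \neg t\right) \vee \neg d \vee \neg r$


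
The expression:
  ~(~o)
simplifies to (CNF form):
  o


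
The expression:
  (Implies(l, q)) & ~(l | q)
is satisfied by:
  {q: False, l: False}


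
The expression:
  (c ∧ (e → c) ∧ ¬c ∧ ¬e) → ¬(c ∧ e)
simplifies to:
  True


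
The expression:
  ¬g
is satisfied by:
  {g: False}


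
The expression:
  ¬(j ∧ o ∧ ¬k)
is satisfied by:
  {k: True, o: False, j: False}
  {o: False, j: False, k: False}
  {j: True, k: True, o: False}
  {j: True, o: False, k: False}
  {k: True, o: True, j: False}
  {o: True, k: False, j: False}
  {j: True, o: True, k: True}


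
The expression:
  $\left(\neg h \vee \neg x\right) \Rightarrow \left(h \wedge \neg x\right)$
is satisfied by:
  {h: True}


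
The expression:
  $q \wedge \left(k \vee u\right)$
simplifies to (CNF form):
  $q \wedge \left(k \vee u\right)$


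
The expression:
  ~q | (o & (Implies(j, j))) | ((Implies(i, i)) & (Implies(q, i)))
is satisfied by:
  {i: True, o: True, q: False}
  {i: True, q: False, o: False}
  {o: True, q: False, i: False}
  {o: False, q: False, i: False}
  {i: True, o: True, q: True}
  {i: True, q: True, o: False}
  {o: True, q: True, i: False}


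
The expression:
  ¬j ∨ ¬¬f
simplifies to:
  f ∨ ¬j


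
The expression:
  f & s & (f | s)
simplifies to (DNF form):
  f & s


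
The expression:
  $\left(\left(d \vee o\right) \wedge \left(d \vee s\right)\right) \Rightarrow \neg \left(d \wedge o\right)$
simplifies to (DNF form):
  $\neg d \vee \neg o$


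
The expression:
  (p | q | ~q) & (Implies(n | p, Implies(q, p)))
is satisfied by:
  {p: True, q: False, n: False}
  {p: False, q: False, n: False}
  {n: True, p: True, q: False}
  {n: True, p: False, q: False}
  {q: True, p: True, n: False}
  {q: True, p: False, n: False}
  {q: True, n: True, p: True}


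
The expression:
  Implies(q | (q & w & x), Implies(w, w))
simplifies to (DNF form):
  True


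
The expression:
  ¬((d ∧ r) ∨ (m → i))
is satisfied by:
  {m: True, i: False, d: False, r: False}
  {m: True, r: True, i: False, d: False}
  {m: True, d: True, i: False, r: False}


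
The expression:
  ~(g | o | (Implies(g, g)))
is never true.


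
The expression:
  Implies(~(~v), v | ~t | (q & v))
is always true.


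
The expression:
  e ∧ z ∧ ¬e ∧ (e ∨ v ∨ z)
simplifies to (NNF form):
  False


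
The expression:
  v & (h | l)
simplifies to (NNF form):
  v & (h | l)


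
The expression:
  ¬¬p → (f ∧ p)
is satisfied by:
  {f: True, p: False}
  {p: False, f: False}
  {p: True, f: True}


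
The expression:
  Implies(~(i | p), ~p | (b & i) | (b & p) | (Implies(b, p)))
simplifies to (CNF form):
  True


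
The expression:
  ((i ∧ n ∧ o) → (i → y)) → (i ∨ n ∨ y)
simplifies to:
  i ∨ n ∨ y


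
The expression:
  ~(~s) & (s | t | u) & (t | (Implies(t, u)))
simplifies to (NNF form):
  s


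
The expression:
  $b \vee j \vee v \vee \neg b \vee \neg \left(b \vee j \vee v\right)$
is always true.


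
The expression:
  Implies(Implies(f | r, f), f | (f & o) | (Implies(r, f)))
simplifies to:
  True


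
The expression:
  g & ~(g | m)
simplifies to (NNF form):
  False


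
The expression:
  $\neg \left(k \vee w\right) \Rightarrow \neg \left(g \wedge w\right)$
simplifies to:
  $\text{True}$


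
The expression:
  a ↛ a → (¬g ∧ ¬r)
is always true.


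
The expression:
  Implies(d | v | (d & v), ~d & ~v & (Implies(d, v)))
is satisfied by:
  {d: False, v: False}


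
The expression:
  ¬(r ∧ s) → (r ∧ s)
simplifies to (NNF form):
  r ∧ s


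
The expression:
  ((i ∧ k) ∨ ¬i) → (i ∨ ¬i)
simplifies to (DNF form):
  True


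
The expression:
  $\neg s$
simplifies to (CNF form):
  $\neg s$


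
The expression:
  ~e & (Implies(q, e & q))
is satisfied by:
  {q: False, e: False}


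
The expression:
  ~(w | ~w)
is never true.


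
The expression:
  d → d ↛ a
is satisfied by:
  {d: False, a: False}
  {a: True, d: False}
  {d: True, a: False}


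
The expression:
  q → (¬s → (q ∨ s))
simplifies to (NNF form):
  True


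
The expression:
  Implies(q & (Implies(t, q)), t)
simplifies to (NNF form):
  t | ~q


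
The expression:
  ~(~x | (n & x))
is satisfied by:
  {x: True, n: False}


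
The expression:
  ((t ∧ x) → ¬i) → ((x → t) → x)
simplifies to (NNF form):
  x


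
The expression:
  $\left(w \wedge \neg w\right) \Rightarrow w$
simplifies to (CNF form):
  $\text{True}$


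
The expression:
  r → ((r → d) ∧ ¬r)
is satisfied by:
  {r: False}


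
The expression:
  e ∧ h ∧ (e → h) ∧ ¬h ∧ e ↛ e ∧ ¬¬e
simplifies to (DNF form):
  False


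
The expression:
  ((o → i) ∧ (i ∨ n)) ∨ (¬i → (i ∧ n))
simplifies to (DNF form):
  i ∨ (n ∧ ¬o)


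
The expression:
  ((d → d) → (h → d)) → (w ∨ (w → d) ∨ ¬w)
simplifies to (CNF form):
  True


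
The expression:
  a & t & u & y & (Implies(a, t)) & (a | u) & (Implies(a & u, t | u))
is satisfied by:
  {t: True, u: True, a: True, y: True}


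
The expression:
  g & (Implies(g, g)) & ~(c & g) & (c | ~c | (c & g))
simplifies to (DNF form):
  g & ~c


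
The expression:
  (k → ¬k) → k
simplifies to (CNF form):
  k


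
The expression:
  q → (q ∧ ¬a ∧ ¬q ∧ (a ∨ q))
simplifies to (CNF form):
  ¬q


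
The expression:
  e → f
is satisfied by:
  {f: True, e: False}
  {e: False, f: False}
  {e: True, f: True}


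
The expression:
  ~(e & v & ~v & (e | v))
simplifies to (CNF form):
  True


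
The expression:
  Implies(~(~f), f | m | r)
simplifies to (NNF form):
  True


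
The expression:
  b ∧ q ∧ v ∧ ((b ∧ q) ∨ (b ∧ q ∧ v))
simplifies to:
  b ∧ q ∧ v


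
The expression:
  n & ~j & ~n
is never true.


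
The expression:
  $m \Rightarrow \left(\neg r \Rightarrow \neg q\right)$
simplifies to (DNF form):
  $r \vee \neg m \vee \neg q$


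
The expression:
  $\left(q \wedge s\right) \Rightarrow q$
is always true.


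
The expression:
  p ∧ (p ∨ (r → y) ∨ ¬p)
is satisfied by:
  {p: True}


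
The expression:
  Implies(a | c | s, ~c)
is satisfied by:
  {c: False}


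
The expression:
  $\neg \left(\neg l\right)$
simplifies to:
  $l$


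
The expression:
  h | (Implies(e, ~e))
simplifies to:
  h | ~e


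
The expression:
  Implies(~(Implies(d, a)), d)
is always true.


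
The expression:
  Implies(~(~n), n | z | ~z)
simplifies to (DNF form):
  True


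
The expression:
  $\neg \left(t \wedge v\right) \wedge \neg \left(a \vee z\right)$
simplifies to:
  $\neg a \wedge \neg z \wedge \left(\neg t \vee \neg v\right)$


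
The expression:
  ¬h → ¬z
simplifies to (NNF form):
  h ∨ ¬z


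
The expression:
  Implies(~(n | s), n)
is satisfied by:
  {n: True, s: True}
  {n: True, s: False}
  {s: True, n: False}


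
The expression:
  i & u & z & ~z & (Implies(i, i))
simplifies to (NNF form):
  False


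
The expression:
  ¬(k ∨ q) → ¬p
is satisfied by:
  {k: True, q: True, p: False}
  {k: True, p: False, q: False}
  {q: True, p: False, k: False}
  {q: False, p: False, k: False}
  {k: True, q: True, p: True}
  {k: True, p: True, q: False}
  {q: True, p: True, k: False}


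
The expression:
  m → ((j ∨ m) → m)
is always true.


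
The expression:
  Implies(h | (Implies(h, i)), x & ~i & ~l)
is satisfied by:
  {x: True, l: False, i: False}


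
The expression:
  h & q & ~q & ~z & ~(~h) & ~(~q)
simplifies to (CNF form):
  False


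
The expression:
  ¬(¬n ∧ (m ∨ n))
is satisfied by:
  {n: True, m: False}
  {m: False, n: False}
  {m: True, n: True}


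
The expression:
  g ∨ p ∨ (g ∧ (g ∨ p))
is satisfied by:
  {g: True, p: True}
  {g: True, p: False}
  {p: True, g: False}


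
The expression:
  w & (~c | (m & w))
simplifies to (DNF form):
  (m & w) | (w & ~c)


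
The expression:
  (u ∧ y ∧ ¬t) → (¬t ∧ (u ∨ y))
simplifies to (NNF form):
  True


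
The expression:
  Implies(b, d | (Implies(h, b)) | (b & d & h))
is always true.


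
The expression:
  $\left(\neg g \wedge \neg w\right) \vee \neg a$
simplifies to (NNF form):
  $\left(\neg g \wedge \neg w\right) \vee \neg a$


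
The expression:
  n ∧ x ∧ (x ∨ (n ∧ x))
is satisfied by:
  {x: True, n: True}


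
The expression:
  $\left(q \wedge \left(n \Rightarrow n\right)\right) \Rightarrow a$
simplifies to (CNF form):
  $a \vee \neg q$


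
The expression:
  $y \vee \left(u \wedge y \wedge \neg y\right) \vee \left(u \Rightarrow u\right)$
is always true.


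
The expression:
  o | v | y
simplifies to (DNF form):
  o | v | y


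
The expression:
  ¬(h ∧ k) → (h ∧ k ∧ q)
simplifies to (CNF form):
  h ∧ k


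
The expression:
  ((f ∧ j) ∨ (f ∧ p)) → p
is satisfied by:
  {p: True, j: False, f: False}
  {p: False, j: False, f: False}
  {f: True, p: True, j: False}
  {f: True, p: False, j: False}
  {j: True, p: True, f: False}
  {j: True, p: False, f: False}
  {j: True, f: True, p: True}


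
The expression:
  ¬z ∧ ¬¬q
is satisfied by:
  {q: True, z: False}


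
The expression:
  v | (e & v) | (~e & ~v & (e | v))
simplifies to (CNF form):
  v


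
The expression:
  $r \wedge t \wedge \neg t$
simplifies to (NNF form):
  $\text{False}$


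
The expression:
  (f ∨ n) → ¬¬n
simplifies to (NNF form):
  n ∨ ¬f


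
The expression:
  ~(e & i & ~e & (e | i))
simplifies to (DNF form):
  True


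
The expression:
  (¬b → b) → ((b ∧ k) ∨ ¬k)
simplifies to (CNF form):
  True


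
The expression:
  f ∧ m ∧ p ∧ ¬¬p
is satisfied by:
  {m: True, p: True, f: True}


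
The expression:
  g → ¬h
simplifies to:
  ¬g ∨ ¬h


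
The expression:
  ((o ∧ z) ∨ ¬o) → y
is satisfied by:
  {y: True, o: True, z: False}
  {y: True, o: False, z: False}
  {y: True, z: True, o: True}
  {y: True, z: True, o: False}
  {o: True, z: False, y: False}


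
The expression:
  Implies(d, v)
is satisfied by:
  {v: True, d: False}
  {d: False, v: False}
  {d: True, v: True}


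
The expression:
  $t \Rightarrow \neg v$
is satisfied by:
  {v: False, t: False}
  {t: True, v: False}
  {v: True, t: False}


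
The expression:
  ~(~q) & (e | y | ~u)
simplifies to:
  q & (e | y | ~u)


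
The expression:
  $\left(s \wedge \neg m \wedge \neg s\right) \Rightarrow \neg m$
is always true.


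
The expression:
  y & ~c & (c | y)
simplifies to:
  y & ~c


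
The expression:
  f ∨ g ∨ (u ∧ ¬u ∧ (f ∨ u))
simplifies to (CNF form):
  f ∨ g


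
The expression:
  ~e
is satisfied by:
  {e: False}


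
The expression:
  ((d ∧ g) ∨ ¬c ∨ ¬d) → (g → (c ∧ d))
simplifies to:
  (c ∧ d) ∨ ¬g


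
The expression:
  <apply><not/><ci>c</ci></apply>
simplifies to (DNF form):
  <apply><not/><ci>c</ci></apply>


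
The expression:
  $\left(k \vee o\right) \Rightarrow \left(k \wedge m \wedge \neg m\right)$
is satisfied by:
  {o: False, k: False}


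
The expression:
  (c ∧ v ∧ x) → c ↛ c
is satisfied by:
  {v: False, x: False, c: False}
  {c: True, v: False, x: False}
  {x: True, v: False, c: False}
  {c: True, x: True, v: False}
  {v: True, c: False, x: False}
  {c: True, v: True, x: False}
  {x: True, v: True, c: False}


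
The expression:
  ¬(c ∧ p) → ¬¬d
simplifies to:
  d ∨ (c ∧ p)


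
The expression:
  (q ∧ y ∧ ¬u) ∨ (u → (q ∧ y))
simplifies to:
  (q ∧ y) ∨ ¬u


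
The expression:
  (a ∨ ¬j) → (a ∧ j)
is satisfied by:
  {j: True}


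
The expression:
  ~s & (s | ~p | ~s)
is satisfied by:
  {s: False}


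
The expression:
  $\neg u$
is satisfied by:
  {u: False}


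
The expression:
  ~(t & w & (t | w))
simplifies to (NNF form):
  ~t | ~w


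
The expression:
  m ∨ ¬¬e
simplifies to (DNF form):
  e ∨ m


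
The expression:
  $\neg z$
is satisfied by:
  {z: False}


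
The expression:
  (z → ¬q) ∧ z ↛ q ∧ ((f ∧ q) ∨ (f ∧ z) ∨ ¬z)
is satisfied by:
  {z: True, f: True, q: False}


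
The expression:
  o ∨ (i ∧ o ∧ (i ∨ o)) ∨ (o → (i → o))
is always true.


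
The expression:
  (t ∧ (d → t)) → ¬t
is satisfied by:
  {t: False}


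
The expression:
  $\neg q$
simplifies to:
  $\neg q$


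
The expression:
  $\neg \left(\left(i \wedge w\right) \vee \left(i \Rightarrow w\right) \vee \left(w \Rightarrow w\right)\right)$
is never true.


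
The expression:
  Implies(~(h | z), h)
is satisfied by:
  {z: True, h: True}
  {z: True, h: False}
  {h: True, z: False}


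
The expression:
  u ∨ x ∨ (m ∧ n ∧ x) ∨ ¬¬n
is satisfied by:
  {n: True, x: True, u: True}
  {n: True, x: True, u: False}
  {n: True, u: True, x: False}
  {n: True, u: False, x: False}
  {x: True, u: True, n: False}
  {x: True, u: False, n: False}
  {u: True, x: False, n: False}


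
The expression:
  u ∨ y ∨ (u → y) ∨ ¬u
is always true.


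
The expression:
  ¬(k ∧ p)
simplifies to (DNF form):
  ¬k ∨ ¬p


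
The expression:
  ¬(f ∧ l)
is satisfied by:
  {l: False, f: False}
  {f: True, l: False}
  {l: True, f: False}


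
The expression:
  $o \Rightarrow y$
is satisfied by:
  {y: True, o: False}
  {o: False, y: False}
  {o: True, y: True}


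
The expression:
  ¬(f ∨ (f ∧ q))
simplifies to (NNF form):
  ¬f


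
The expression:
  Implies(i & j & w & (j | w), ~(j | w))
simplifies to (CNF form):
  ~i | ~j | ~w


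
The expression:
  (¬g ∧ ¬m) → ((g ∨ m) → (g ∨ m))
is always true.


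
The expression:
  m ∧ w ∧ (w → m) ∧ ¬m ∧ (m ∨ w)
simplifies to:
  False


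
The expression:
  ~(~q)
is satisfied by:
  {q: True}


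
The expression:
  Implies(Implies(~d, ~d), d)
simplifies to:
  d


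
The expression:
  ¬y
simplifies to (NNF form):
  ¬y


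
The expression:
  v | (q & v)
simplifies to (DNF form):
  v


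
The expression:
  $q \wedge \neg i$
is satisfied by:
  {q: True, i: False}


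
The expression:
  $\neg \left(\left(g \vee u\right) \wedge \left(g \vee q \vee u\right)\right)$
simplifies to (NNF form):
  $\neg g \wedge \neg u$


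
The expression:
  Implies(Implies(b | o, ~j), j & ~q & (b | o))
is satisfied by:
  {j: True, b: True, o: True}
  {j: True, b: True, o: False}
  {j: True, o: True, b: False}


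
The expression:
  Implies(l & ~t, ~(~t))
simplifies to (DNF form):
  t | ~l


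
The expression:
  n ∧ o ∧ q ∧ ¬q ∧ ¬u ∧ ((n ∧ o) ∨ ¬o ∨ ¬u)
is never true.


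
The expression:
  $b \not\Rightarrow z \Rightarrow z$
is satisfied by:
  {z: True, b: False}
  {b: False, z: False}
  {b: True, z: True}


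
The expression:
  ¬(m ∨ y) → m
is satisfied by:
  {y: True, m: True}
  {y: True, m: False}
  {m: True, y: False}


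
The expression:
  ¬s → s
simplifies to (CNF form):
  s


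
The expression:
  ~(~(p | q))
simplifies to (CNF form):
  p | q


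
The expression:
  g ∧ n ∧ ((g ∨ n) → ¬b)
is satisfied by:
  {g: True, n: True, b: False}


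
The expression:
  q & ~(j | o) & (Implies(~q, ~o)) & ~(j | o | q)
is never true.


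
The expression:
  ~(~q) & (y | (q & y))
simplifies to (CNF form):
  q & y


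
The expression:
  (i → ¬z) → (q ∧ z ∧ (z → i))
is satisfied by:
  {z: True, i: True}


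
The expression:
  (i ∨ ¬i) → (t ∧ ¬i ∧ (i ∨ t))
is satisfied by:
  {t: True, i: False}


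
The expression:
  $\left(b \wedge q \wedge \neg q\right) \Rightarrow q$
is always true.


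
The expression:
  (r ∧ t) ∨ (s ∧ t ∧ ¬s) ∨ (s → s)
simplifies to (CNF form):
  True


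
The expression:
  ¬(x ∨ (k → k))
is never true.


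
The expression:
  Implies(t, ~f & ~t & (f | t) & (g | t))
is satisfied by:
  {t: False}


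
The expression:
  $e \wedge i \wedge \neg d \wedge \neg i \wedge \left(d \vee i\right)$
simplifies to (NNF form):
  $\text{False}$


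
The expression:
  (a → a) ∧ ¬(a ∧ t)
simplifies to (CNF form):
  ¬a ∨ ¬t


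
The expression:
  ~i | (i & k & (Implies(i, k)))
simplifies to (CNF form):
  k | ~i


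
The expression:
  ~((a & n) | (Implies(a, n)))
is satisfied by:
  {a: True, n: False}


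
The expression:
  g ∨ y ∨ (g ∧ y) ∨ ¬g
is always true.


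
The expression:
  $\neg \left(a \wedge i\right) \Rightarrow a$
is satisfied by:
  {a: True}


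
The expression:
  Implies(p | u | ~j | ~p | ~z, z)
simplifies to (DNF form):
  z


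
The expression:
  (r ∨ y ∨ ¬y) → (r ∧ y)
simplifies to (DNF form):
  r ∧ y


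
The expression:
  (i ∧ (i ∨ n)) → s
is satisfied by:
  {s: True, i: False}
  {i: False, s: False}
  {i: True, s: True}


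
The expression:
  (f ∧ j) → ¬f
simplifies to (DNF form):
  ¬f ∨ ¬j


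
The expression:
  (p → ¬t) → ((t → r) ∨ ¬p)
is always true.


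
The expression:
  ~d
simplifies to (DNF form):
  ~d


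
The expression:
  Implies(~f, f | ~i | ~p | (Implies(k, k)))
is always true.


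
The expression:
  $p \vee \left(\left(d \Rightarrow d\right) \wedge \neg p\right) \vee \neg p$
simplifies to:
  $\text{True}$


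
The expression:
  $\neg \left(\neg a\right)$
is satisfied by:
  {a: True}


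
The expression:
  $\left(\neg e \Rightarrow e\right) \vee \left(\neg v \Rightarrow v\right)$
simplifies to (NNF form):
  $e \vee v$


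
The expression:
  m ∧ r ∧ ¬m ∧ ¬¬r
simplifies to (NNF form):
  False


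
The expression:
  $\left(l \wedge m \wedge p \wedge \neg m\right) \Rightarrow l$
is always true.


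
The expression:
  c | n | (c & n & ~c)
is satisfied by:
  {n: True, c: True}
  {n: True, c: False}
  {c: True, n: False}


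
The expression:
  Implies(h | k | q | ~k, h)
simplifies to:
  h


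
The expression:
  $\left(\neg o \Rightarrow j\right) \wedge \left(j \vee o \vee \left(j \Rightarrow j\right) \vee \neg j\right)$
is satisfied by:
  {o: True, j: True}
  {o: True, j: False}
  {j: True, o: False}


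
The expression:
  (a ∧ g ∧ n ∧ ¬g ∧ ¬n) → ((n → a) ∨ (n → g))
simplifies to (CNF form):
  True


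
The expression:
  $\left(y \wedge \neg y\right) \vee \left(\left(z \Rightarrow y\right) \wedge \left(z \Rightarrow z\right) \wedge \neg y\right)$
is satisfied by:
  {y: False, z: False}


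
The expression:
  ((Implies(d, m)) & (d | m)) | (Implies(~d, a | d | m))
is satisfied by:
  {a: True, d: True, m: True}
  {a: True, d: True, m: False}
  {a: True, m: True, d: False}
  {a: True, m: False, d: False}
  {d: True, m: True, a: False}
  {d: True, m: False, a: False}
  {m: True, d: False, a: False}


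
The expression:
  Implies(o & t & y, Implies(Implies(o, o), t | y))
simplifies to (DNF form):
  True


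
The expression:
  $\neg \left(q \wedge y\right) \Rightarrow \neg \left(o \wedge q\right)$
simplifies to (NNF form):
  $y \vee \neg o \vee \neg q$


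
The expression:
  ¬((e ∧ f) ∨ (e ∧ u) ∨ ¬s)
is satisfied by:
  {s: True, u: False, e: False, f: False}
  {f: True, s: True, u: False, e: False}
  {s: True, u: True, f: False, e: False}
  {f: True, s: True, u: True, e: False}
  {e: True, s: True, f: False, u: False}


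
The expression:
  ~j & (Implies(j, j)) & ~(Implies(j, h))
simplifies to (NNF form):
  False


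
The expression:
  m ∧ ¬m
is never true.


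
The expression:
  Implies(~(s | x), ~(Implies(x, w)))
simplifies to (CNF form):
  s | x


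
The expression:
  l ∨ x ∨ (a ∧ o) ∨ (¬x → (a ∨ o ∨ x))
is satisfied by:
  {a: True, x: True, o: True, l: True}
  {a: True, x: True, o: True, l: False}
  {a: True, x: True, l: True, o: False}
  {a: True, x: True, l: False, o: False}
  {a: True, o: True, l: True, x: False}
  {a: True, o: True, l: False, x: False}
  {a: True, o: False, l: True, x: False}
  {a: True, o: False, l: False, x: False}
  {x: True, o: True, l: True, a: False}
  {x: True, o: True, l: False, a: False}
  {x: True, l: True, o: False, a: False}
  {x: True, l: False, o: False, a: False}
  {o: True, l: True, x: False, a: False}
  {o: True, x: False, l: False, a: False}
  {l: True, x: False, o: False, a: False}


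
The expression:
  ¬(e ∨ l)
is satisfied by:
  {e: False, l: False}


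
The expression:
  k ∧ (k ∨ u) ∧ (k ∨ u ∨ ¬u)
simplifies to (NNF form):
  k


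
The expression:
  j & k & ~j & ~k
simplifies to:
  False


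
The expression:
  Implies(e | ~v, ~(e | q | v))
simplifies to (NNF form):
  ~e & (v | ~q)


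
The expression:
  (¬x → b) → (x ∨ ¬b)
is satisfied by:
  {x: True, b: False}
  {b: False, x: False}
  {b: True, x: True}


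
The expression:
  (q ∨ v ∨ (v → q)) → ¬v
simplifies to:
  ¬v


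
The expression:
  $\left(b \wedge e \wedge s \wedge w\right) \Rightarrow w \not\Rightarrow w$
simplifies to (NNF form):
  $\neg b \vee \neg e \vee \neg s \vee \neg w$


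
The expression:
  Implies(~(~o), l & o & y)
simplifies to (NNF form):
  ~o | (l & y)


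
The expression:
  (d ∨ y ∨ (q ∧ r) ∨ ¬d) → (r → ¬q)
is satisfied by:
  {q: False, r: False}
  {r: True, q: False}
  {q: True, r: False}


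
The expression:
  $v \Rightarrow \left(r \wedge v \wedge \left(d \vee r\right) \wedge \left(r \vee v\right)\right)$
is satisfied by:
  {r: True, v: False}
  {v: False, r: False}
  {v: True, r: True}


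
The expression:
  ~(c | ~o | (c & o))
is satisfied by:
  {o: True, c: False}


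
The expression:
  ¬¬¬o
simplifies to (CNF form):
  ¬o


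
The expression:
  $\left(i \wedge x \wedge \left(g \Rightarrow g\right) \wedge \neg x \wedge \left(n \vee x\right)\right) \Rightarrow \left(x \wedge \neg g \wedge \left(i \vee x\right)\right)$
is always true.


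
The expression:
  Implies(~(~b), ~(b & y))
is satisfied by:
  {y: False, b: False}
  {b: True, y: False}
  {y: True, b: False}


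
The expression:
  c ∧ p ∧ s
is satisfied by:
  {c: True, p: True, s: True}


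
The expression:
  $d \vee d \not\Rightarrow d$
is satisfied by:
  {d: True}


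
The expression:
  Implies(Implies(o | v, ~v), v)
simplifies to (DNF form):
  v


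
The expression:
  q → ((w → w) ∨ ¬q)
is always true.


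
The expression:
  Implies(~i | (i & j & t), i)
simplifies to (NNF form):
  i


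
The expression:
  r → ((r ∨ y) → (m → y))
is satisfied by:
  {y: True, m: False, r: False}
  {m: False, r: False, y: False}
  {r: True, y: True, m: False}
  {r: True, m: False, y: False}
  {y: True, m: True, r: False}
  {m: True, y: False, r: False}
  {r: True, m: True, y: True}


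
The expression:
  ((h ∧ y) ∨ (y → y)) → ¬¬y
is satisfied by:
  {y: True}


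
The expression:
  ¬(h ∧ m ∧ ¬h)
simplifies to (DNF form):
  True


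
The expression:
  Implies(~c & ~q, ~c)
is always true.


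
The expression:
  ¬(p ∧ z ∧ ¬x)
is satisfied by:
  {x: True, p: False, z: False}
  {p: False, z: False, x: False}
  {x: True, z: True, p: False}
  {z: True, p: False, x: False}
  {x: True, p: True, z: False}
  {p: True, x: False, z: False}
  {x: True, z: True, p: True}


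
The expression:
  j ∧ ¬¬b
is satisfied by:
  {j: True, b: True}


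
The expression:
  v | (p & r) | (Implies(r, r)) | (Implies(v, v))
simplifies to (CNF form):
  True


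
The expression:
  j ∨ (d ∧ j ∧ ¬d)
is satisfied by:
  {j: True}


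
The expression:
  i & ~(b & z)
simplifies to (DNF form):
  (i & ~b) | (i & ~z)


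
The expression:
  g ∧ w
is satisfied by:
  {w: True, g: True}


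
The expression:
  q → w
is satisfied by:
  {w: True, q: False}
  {q: False, w: False}
  {q: True, w: True}


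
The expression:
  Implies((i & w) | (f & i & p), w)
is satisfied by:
  {w: True, p: False, i: False, f: False}
  {f: False, p: False, w: False, i: False}
  {f: True, w: True, p: False, i: False}
  {f: True, p: False, w: False, i: False}
  {i: True, w: True, f: False, p: False}
  {i: True, f: False, p: False, w: False}
  {i: True, f: True, w: True, p: False}
  {i: True, f: True, p: False, w: False}
  {w: True, p: True, i: False, f: False}
  {p: True, i: False, w: False, f: False}
  {f: True, p: True, w: True, i: False}
  {f: True, p: True, i: False, w: False}
  {w: True, p: True, i: True, f: False}
  {p: True, i: True, f: False, w: False}
  {f: True, p: True, i: True, w: True}


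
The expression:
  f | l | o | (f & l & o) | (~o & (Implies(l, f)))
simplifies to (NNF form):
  True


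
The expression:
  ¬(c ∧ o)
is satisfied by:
  {c: False, o: False}
  {o: True, c: False}
  {c: True, o: False}


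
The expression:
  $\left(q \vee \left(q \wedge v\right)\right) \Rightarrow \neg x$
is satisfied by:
  {q: False, x: False}
  {x: True, q: False}
  {q: True, x: False}


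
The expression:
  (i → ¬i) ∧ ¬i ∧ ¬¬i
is never true.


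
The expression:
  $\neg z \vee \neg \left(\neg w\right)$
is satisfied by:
  {w: True, z: False}
  {z: False, w: False}
  {z: True, w: True}


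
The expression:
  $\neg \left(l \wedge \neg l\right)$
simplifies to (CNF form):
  $\text{True}$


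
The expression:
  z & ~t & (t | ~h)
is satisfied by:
  {z: True, h: False, t: False}


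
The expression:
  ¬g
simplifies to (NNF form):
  ¬g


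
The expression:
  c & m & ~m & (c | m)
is never true.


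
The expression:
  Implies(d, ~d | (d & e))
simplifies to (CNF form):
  e | ~d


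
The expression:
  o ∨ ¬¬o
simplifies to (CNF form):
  o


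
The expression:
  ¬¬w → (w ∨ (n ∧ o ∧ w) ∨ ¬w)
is always true.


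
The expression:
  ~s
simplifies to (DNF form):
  ~s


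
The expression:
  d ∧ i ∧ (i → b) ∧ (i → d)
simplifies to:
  b ∧ d ∧ i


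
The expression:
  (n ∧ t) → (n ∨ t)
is always true.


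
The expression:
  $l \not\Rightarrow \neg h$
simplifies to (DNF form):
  $h \wedge l$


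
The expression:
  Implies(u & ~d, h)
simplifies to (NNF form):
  d | h | ~u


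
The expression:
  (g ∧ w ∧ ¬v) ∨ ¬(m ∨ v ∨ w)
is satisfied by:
  {g: True, v: False, m: False, w: False}
  {w: False, v: False, g: False, m: False}
  {w: True, g: True, v: False, m: False}
  {m: True, w: True, g: True, v: False}


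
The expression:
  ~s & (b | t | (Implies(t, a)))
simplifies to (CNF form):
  ~s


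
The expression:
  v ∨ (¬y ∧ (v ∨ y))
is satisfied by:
  {v: True}


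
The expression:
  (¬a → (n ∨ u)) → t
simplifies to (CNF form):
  (t ∨ ¬a) ∧ (t ∨ ¬n) ∧ (t ∨ ¬u)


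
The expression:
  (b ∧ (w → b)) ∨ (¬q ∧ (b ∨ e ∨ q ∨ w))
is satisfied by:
  {b: True, w: True, e: True, q: False}
  {b: True, w: True, e: False, q: False}
  {b: True, e: True, w: False, q: False}
  {b: True, e: False, w: False, q: False}
  {b: True, q: True, w: True, e: True}
  {b: True, q: True, w: True, e: False}
  {b: True, q: True, w: False, e: True}
  {b: True, q: True, w: False, e: False}
  {w: True, e: True, b: False, q: False}
  {w: True, b: False, e: False, q: False}
  {e: True, b: False, w: False, q: False}


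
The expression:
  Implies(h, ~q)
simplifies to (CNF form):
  ~h | ~q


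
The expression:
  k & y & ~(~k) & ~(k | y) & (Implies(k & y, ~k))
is never true.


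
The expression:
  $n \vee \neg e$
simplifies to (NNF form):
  $n \vee \neg e$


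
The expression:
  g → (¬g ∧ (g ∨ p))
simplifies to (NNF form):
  ¬g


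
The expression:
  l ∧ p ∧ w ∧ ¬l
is never true.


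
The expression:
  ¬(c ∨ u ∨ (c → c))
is never true.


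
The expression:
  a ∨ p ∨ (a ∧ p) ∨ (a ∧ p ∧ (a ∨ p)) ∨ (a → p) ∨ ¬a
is always true.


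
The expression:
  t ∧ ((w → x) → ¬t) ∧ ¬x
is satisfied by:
  {t: True, w: True, x: False}


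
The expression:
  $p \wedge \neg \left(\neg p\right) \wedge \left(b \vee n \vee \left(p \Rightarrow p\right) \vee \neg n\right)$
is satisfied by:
  {p: True}


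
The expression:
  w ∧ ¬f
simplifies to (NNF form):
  w ∧ ¬f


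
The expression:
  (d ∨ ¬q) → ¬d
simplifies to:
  ¬d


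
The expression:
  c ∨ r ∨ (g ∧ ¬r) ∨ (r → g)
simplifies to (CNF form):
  True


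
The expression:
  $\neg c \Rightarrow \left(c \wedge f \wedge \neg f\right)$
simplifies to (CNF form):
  $c$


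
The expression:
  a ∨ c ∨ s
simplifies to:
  a ∨ c ∨ s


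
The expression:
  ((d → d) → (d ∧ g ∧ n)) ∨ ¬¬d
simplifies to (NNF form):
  d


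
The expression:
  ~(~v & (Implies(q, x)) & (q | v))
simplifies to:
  v | ~q | ~x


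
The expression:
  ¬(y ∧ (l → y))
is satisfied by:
  {y: False}


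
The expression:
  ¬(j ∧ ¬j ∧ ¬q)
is always true.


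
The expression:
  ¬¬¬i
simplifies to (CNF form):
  ¬i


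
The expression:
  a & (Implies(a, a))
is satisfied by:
  {a: True}


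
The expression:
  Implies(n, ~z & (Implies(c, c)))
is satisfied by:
  {z: False, n: False}
  {n: True, z: False}
  {z: True, n: False}


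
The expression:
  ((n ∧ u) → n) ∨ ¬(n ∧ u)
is always true.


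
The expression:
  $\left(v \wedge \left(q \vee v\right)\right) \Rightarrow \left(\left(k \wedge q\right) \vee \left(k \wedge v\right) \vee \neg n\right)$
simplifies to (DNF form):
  $k \vee \neg n \vee \neg v$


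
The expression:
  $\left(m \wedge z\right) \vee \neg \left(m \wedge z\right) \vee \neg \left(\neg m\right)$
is always true.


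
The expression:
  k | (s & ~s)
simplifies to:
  k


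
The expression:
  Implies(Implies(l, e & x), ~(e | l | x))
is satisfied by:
  {l: True, e: False, x: False}
  {l: False, e: False, x: False}
  {x: True, l: True, e: False}
  {e: True, l: True, x: False}


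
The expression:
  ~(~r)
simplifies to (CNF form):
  r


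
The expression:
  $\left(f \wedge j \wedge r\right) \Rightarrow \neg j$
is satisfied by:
  {r: False, j: False, f: False}
  {f: True, r: False, j: False}
  {j: True, r: False, f: False}
  {f: True, j: True, r: False}
  {r: True, f: False, j: False}
  {f: True, r: True, j: False}
  {j: True, r: True, f: False}


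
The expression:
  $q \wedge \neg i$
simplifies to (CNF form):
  $q \wedge \neg i$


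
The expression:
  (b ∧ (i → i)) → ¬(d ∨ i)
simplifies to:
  (¬d ∧ ¬i) ∨ ¬b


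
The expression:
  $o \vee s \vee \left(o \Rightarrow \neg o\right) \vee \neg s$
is always true.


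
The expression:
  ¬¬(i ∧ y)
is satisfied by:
  {i: True, y: True}


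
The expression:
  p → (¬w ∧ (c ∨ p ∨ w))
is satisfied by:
  {p: False, w: False}
  {w: True, p: False}
  {p: True, w: False}


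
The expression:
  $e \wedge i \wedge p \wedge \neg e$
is never true.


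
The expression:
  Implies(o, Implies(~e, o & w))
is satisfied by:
  {e: True, w: True, o: False}
  {e: True, o: False, w: False}
  {w: True, o: False, e: False}
  {w: False, o: False, e: False}
  {e: True, w: True, o: True}
  {e: True, o: True, w: False}
  {w: True, o: True, e: False}


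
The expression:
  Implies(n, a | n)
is always true.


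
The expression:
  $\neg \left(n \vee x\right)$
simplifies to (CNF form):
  $\neg n \wedge \neg x$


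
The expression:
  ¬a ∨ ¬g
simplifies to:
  ¬a ∨ ¬g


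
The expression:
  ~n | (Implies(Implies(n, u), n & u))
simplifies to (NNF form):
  True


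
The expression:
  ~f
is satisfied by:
  {f: False}


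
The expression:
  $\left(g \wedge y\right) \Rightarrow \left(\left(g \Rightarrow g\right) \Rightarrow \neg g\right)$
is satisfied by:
  {g: False, y: False}
  {y: True, g: False}
  {g: True, y: False}


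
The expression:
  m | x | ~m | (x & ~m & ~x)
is always true.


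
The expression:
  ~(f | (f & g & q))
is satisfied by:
  {f: False}


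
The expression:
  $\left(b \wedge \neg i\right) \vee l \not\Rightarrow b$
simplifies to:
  $\left(b \wedge \neg i\right) \vee \left(l \wedge \neg b\right)$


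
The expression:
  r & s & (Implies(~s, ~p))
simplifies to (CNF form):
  r & s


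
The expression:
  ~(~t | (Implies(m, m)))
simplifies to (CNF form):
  False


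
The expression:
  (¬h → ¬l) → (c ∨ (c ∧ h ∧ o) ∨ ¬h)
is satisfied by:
  {c: True, h: False}
  {h: False, c: False}
  {h: True, c: True}


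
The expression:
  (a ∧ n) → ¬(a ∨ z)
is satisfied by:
  {n: False, a: False}
  {a: True, n: False}
  {n: True, a: False}


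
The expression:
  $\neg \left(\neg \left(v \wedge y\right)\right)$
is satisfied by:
  {y: True, v: True}


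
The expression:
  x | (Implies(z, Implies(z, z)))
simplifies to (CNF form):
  True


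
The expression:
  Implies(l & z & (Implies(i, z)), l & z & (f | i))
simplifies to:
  f | i | ~l | ~z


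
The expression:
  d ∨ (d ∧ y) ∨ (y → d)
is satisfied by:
  {d: True, y: False}
  {y: False, d: False}
  {y: True, d: True}


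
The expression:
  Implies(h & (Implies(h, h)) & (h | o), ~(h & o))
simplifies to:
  ~h | ~o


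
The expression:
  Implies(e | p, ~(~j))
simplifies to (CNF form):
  (j | ~e) & (j | ~p)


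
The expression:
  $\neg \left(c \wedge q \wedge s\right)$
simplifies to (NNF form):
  $\neg c \vee \neg q \vee \neg s$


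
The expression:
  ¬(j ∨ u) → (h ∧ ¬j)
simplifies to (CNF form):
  h ∨ j ∨ u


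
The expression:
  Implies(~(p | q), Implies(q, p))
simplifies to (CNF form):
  True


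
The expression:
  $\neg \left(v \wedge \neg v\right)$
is always true.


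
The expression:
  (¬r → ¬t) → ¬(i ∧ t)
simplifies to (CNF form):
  ¬i ∨ ¬r ∨ ¬t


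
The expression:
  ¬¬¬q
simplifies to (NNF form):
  ¬q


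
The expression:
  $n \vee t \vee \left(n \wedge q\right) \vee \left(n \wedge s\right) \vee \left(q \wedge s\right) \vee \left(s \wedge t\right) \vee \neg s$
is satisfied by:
  {t: True, n: True, q: True, s: False}
  {t: True, n: True, s: False, q: False}
  {t: True, q: True, s: False, n: False}
  {t: True, s: False, q: False, n: False}
  {n: True, q: True, s: False, t: False}
  {n: True, s: False, q: False, t: False}
  {q: True, n: False, s: False, t: False}
  {n: False, s: False, q: False, t: False}
  {n: True, t: True, s: True, q: True}
  {n: True, t: True, s: True, q: False}
  {t: True, s: True, q: True, n: False}
  {t: True, s: True, n: False, q: False}
  {q: True, s: True, n: True, t: False}
  {s: True, n: True, t: False, q: False}
  {s: True, q: True, t: False, n: False}


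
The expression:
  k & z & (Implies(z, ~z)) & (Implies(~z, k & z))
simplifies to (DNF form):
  False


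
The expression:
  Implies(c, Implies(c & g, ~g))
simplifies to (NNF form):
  ~c | ~g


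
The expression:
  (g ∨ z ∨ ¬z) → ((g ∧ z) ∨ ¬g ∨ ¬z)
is always true.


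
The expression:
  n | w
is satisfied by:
  {n: True, w: True}
  {n: True, w: False}
  {w: True, n: False}


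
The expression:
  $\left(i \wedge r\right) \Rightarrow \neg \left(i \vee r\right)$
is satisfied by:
  {i: False, r: False}
  {r: True, i: False}
  {i: True, r: False}


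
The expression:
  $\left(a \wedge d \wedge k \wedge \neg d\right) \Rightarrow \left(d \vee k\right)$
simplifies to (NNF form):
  $\text{True}$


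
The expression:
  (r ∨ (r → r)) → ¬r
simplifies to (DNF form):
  ¬r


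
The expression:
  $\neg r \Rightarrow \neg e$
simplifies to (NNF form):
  $r \vee \neg e$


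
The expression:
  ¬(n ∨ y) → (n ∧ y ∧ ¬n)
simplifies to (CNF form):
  n ∨ y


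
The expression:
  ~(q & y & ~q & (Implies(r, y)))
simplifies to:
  True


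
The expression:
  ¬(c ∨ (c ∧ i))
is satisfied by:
  {c: False}


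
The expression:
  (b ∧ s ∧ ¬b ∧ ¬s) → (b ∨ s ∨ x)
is always true.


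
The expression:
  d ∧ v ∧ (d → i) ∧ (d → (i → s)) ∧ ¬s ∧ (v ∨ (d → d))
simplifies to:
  False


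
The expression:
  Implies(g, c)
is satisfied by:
  {c: True, g: False}
  {g: False, c: False}
  {g: True, c: True}


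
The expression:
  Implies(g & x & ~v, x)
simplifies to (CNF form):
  True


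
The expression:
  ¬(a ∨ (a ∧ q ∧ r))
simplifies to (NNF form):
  ¬a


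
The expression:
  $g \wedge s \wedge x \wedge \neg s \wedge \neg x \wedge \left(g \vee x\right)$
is never true.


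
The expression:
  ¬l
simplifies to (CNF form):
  ¬l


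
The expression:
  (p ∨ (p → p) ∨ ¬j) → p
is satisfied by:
  {p: True}


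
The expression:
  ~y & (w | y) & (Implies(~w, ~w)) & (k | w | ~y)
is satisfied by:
  {w: True, y: False}


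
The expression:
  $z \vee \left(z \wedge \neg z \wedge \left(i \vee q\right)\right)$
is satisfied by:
  {z: True}
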